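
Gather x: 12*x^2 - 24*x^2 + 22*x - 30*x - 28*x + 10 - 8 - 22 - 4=-12*x^2 - 36*x - 24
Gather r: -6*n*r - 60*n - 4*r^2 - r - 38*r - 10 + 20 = -60*n - 4*r^2 + r*(-6*n - 39) + 10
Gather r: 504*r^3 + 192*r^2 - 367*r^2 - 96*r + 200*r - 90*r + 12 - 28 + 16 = 504*r^3 - 175*r^2 + 14*r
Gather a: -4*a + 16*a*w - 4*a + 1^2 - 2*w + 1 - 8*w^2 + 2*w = a*(16*w - 8) - 8*w^2 + 2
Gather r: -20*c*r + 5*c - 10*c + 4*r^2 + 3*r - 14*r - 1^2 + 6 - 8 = -5*c + 4*r^2 + r*(-20*c - 11) - 3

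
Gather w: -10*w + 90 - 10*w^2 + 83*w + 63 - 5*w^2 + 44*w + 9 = -15*w^2 + 117*w + 162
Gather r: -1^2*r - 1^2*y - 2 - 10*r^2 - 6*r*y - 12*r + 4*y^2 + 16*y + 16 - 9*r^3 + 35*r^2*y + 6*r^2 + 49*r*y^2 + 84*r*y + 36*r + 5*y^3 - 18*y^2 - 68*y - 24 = -9*r^3 + r^2*(35*y - 4) + r*(49*y^2 + 78*y + 23) + 5*y^3 - 14*y^2 - 53*y - 10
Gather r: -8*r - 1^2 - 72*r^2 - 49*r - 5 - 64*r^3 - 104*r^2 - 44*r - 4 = -64*r^3 - 176*r^2 - 101*r - 10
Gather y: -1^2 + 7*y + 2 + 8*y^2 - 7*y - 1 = 8*y^2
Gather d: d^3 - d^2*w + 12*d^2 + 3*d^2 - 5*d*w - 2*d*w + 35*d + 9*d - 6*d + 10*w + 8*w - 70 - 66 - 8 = d^3 + d^2*(15 - w) + d*(38 - 7*w) + 18*w - 144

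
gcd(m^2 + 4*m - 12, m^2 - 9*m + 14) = m - 2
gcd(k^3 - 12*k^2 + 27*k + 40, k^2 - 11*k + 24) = k - 8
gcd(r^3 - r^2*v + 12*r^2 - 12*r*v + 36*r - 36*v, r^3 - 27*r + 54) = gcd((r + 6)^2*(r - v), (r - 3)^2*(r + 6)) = r + 6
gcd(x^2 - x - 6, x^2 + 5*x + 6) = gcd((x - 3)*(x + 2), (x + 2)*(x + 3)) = x + 2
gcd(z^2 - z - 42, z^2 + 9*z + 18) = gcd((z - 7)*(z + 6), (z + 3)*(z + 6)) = z + 6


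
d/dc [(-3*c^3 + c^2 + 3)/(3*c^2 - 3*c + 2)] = (-9*c^4 + 18*c^3 - 21*c^2 - 14*c + 9)/(9*c^4 - 18*c^3 + 21*c^2 - 12*c + 4)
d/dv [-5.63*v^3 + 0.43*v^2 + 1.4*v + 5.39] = -16.89*v^2 + 0.86*v + 1.4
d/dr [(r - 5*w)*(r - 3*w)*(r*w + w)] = w*(3*r^2 - 16*r*w + 2*r + 15*w^2 - 8*w)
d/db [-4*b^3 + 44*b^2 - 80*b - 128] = -12*b^2 + 88*b - 80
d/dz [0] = 0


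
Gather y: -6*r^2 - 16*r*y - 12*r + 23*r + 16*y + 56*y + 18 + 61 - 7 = -6*r^2 + 11*r + y*(72 - 16*r) + 72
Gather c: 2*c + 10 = 2*c + 10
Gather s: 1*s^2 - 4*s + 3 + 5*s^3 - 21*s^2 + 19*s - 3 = 5*s^3 - 20*s^2 + 15*s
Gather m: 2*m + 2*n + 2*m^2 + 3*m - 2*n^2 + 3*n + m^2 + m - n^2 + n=3*m^2 + 6*m - 3*n^2 + 6*n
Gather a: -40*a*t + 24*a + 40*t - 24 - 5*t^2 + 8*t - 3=a*(24 - 40*t) - 5*t^2 + 48*t - 27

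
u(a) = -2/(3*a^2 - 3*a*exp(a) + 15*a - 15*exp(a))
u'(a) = -2*(3*a*exp(a) - 6*a + 18*exp(a) - 15)/(3*a^2 - 3*a*exp(a) + 15*a - 15*exp(a))^2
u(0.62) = 0.10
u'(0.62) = -0.08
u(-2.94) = 0.11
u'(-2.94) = -0.02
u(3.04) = 0.00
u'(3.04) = -0.01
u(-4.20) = 0.20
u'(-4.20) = -0.20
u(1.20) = 0.05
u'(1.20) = -0.06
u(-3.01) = 0.11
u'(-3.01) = -0.02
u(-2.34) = 0.10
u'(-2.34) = -0.00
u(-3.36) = 0.12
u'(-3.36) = -0.04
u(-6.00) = -0.11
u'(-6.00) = -0.13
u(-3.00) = 0.11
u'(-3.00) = -0.02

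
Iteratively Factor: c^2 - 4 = (c + 2)*(c - 2)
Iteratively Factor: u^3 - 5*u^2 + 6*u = (u - 3)*(u^2 - 2*u) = u*(u - 3)*(u - 2)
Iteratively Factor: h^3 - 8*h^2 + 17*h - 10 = (h - 5)*(h^2 - 3*h + 2) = (h - 5)*(h - 2)*(h - 1)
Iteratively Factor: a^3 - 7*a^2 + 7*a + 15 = (a - 5)*(a^2 - 2*a - 3) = (a - 5)*(a + 1)*(a - 3)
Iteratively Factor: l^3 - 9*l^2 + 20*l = (l)*(l^2 - 9*l + 20) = l*(l - 5)*(l - 4)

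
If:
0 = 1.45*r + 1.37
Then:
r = -0.94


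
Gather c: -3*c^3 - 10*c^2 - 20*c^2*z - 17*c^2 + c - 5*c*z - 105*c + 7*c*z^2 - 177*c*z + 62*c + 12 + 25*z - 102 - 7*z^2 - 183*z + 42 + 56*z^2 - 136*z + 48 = -3*c^3 + c^2*(-20*z - 27) + c*(7*z^2 - 182*z - 42) + 49*z^2 - 294*z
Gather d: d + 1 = d + 1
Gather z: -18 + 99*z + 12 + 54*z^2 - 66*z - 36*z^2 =18*z^2 + 33*z - 6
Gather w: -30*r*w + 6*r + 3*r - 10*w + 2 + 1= 9*r + w*(-30*r - 10) + 3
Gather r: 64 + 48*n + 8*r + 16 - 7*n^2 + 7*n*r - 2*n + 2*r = -7*n^2 + 46*n + r*(7*n + 10) + 80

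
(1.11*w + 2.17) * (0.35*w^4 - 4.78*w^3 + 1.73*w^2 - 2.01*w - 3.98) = 0.3885*w^5 - 4.5463*w^4 - 8.4523*w^3 + 1.523*w^2 - 8.7795*w - 8.6366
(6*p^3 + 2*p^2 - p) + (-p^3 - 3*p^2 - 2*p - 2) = 5*p^3 - p^2 - 3*p - 2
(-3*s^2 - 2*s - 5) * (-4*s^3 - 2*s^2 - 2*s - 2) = 12*s^5 + 14*s^4 + 30*s^3 + 20*s^2 + 14*s + 10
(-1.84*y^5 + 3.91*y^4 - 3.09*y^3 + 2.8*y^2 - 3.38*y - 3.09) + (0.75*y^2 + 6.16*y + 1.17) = -1.84*y^5 + 3.91*y^4 - 3.09*y^3 + 3.55*y^2 + 2.78*y - 1.92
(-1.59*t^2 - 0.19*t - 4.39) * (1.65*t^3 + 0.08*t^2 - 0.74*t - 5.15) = -2.6235*t^5 - 0.4407*t^4 - 6.0821*t^3 + 7.9779*t^2 + 4.2271*t + 22.6085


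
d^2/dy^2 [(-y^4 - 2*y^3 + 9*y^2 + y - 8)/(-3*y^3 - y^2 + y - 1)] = 2*(-83*y^6 - 21*y^5 + 312*y^4 + 360*y^3 - 3*y^2 - 87*y - 10)/(27*y^9 + 27*y^8 - 18*y^7 + 10*y^6 + 24*y^5 - 12*y^4 + 2*y^3 + 6*y^2 - 3*y + 1)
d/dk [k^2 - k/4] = 2*k - 1/4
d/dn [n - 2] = 1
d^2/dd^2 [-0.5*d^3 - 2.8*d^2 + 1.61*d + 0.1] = -3.0*d - 5.6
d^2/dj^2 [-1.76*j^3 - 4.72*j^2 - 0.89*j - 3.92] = -10.56*j - 9.44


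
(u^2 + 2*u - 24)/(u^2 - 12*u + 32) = (u + 6)/(u - 8)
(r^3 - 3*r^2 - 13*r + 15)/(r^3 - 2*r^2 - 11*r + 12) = (r - 5)/(r - 4)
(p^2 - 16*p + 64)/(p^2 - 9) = (p^2 - 16*p + 64)/(p^2 - 9)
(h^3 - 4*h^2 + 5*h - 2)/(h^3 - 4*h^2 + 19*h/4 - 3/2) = 4*(h^2 - 2*h + 1)/(4*h^2 - 8*h + 3)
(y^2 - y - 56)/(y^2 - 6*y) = (y^2 - y - 56)/(y*(y - 6))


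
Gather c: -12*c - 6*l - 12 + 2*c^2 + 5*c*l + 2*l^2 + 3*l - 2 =2*c^2 + c*(5*l - 12) + 2*l^2 - 3*l - 14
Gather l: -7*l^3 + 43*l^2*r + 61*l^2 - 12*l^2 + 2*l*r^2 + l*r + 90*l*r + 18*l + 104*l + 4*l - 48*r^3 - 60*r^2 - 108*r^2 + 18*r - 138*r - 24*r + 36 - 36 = -7*l^3 + l^2*(43*r + 49) + l*(2*r^2 + 91*r + 126) - 48*r^3 - 168*r^2 - 144*r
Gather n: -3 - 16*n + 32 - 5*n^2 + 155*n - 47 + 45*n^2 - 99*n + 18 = 40*n^2 + 40*n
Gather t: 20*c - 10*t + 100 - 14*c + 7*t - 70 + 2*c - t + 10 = 8*c - 4*t + 40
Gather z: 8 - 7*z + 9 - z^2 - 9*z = -z^2 - 16*z + 17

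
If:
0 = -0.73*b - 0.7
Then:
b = -0.96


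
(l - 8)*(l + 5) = l^2 - 3*l - 40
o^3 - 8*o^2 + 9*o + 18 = (o - 6)*(o - 3)*(o + 1)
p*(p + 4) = p^2 + 4*p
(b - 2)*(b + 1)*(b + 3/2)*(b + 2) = b^4 + 5*b^3/2 - 5*b^2/2 - 10*b - 6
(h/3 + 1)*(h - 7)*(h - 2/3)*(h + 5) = h^4/3 + h^3/9 - 125*h^2/9 - 233*h/9 + 70/3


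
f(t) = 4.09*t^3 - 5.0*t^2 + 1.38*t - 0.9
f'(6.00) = 383.10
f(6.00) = 710.82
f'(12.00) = 1648.26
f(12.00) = 6363.18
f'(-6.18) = 531.80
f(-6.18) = -1165.75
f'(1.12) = 5.57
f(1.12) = 0.12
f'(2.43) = 49.53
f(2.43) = 31.62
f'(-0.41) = 7.54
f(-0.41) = -2.59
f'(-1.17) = 29.88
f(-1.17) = -15.91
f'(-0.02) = 1.58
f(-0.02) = -0.93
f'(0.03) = 1.09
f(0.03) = -0.86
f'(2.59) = 57.79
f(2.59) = 40.19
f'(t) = 12.27*t^2 - 10.0*t + 1.38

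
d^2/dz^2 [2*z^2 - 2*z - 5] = 4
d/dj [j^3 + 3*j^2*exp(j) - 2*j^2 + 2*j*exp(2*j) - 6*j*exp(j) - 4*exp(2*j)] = 3*j^2*exp(j) + 3*j^2 + 4*j*exp(2*j) - 4*j - 6*exp(2*j) - 6*exp(j)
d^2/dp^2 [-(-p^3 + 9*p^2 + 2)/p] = 2 - 4/p^3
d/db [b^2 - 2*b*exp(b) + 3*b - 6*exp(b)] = -2*b*exp(b) + 2*b - 8*exp(b) + 3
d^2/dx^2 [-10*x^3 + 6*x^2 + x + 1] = 12 - 60*x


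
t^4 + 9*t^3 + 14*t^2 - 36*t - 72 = (t - 2)*(t + 2)*(t + 3)*(t + 6)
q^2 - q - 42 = (q - 7)*(q + 6)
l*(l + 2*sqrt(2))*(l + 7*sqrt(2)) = l^3 + 9*sqrt(2)*l^2 + 28*l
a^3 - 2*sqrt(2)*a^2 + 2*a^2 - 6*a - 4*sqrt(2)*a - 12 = (a + 2)*(a - 3*sqrt(2))*(a + sqrt(2))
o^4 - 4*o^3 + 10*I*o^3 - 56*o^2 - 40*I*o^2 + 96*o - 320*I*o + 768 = (o - 8)*(o + 4)*(o + 4*I)*(o + 6*I)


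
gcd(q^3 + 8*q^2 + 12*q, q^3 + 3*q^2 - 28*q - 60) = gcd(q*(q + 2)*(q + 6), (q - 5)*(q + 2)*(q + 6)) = q^2 + 8*q + 12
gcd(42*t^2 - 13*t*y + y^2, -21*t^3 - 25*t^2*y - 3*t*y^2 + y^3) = -7*t + y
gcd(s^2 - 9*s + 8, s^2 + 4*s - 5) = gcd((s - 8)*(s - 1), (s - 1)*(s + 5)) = s - 1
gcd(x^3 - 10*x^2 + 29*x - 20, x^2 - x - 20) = x - 5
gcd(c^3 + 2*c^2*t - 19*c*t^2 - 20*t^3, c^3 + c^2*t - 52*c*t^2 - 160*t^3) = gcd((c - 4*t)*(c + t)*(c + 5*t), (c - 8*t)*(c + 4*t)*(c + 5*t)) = c + 5*t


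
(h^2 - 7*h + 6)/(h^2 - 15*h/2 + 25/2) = 2*(h^2 - 7*h + 6)/(2*h^2 - 15*h + 25)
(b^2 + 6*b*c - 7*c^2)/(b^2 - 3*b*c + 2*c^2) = (b + 7*c)/(b - 2*c)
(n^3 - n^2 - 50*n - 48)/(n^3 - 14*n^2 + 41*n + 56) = (n + 6)/(n - 7)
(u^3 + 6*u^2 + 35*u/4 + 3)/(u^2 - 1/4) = (2*u^2 + 11*u + 12)/(2*u - 1)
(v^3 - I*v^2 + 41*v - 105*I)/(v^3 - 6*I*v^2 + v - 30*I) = (v + 7*I)/(v + 2*I)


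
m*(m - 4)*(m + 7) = m^3 + 3*m^2 - 28*m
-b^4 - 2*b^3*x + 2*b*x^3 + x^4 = (-b + x)*(b + x)^3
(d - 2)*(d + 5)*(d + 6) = d^3 + 9*d^2 + 8*d - 60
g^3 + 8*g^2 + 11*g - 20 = (g - 1)*(g + 4)*(g + 5)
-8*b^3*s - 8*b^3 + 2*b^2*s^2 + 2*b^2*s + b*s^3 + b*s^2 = (-2*b + s)*(4*b + s)*(b*s + b)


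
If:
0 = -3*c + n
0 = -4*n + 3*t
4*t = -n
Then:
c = 0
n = 0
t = 0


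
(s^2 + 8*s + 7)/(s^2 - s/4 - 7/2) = 4*(s^2 + 8*s + 7)/(4*s^2 - s - 14)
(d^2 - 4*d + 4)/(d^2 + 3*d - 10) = (d - 2)/(d + 5)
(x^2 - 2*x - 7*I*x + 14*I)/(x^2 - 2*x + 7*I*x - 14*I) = (x - 7*I)/(x + 7*I)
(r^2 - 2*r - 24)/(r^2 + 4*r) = (r - 6)/r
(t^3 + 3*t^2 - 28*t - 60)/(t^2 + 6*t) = t - 3 - 10/t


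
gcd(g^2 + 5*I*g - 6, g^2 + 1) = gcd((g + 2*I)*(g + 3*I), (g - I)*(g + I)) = 1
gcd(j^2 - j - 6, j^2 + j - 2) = j + 2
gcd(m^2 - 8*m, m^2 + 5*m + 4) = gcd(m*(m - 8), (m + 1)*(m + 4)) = 1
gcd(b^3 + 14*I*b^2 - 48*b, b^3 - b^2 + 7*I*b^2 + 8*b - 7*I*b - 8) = b + 8*I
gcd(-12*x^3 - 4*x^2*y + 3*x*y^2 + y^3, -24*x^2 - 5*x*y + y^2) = 3*x + y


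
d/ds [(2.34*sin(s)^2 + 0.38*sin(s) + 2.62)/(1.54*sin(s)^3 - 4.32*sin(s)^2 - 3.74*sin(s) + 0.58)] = (-3.6036*sin(s)^4 - 1.1704*sin(s)^3 - 19.2144*sin(s)^2 + 25.3512*sin(s) + 10.0192)*cos(s)/(2.3716*sin(s)^6 - 13.3056*sin(s)^5 + 7.1432*sin(s)^4 + 34.1*sin(s)^3 + 8.9764*sin(s)^2 - 4.3384*sin(s) + 0.3364)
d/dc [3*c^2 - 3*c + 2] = 6*c - 3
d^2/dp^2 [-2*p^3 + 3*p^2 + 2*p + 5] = 6 - 12*p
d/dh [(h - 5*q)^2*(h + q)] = 3*(h - 5*q)*(h - q)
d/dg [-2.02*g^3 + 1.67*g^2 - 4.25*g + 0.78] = -6.06*g^2 + 3.34*g - 4.25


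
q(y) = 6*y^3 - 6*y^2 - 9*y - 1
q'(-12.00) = 2727.00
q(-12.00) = -11125.00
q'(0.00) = -9.00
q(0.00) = -1.00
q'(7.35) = 875.20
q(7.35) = 1991.11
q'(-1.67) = 61.24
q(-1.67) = -30.65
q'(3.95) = 224.44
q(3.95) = 239.61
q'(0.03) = -9.34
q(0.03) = -1.28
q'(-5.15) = 530.20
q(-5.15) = -933.33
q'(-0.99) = 20.52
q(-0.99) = -3.79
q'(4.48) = 298.51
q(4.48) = 377.75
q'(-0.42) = -0.78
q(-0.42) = 1.28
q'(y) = 18*y^2 - 12*y - 9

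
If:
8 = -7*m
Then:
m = -8/7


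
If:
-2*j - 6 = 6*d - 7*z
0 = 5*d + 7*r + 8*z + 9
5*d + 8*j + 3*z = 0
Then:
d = 31*z/19 - 24/19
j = 15/19 - 53*z/38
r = -307*z/133 - 51/133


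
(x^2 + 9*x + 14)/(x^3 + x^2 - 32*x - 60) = (x + 7)/(x^2 - x - 30)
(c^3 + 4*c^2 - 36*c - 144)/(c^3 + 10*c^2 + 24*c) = (c - 6)/c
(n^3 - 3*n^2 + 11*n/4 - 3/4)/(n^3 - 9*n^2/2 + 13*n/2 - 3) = (n - 1/2)/(n - 2)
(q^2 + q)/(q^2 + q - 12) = q*(q + 1)/(q^2 + q - 12)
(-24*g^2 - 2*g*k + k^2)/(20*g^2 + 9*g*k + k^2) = (-6*g + k)/(5*g + k)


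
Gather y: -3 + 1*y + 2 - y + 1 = 0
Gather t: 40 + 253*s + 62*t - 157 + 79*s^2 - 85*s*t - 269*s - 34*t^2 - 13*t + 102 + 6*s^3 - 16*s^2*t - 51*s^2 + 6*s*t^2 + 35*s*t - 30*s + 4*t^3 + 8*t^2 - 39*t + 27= 6*s^3 + 28*s^2 - 46*s + 4*t^3 + t^2*(6*s - 26) + t*(-16*s^2 - 50*s + 10) + 12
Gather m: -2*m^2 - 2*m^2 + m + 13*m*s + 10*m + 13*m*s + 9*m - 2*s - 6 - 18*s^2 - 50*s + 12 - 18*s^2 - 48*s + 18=-4*m^2 + m*(26*s + 20) - 36*s^2 - 100*s + 24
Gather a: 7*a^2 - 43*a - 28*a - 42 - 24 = 7*a^2 - 71*a - 66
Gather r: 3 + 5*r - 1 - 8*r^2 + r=-8*r^2 + 6*r + 2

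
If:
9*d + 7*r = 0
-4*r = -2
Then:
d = -7/18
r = 1/2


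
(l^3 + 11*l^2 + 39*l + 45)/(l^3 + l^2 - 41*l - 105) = (l + 3)/(l - 7)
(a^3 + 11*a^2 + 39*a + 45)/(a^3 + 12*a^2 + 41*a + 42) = (a^2 + 8*a + 15)/(a^2 + 9*a + 14)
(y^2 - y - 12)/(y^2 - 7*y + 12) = (y + 3)/(y - 3)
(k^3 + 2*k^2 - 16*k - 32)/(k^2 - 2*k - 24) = (k^2 - 2*k - 8)/(k - 6)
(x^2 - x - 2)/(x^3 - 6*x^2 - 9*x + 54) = (x^2 - x - 2)/(x^3 - 6*x^2 - 9*x + 54)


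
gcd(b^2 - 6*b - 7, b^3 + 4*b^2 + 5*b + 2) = b + 1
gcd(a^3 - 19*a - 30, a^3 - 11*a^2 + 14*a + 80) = a^2 - 3*a - 10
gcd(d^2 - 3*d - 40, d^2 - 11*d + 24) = d - 8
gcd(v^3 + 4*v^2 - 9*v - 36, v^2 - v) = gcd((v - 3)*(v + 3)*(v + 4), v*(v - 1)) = 1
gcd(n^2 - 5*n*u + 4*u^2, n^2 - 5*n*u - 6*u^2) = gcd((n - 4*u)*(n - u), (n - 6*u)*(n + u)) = 1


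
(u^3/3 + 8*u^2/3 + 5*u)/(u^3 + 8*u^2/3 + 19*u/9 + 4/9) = 3*u*(u^2 + 8*u + 15)/(9*u^3 + 24*u^2 + 19*u + 4)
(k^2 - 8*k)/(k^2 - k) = (k - 8)/(k - 1)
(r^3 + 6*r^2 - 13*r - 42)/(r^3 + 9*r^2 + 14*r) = (r - 3)/r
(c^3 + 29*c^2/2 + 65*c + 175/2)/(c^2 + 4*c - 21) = (2*c^2 + 15*c + 25)/(2*(c - 3))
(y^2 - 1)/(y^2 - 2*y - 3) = (y - 1)/(y - 3)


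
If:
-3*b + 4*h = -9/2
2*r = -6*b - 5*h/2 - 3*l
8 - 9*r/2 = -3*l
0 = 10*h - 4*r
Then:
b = 931/642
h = -4/107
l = -901/321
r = -10/107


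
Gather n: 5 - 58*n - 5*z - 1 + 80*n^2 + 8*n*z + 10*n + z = 80*n^2 + n*(8*z - 48) - 4*z + 4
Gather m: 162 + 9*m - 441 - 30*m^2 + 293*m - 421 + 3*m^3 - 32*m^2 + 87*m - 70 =3*m^3 - 62*m^2 + 389*m - 770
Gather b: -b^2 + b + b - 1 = -b^2 + 2*b - 1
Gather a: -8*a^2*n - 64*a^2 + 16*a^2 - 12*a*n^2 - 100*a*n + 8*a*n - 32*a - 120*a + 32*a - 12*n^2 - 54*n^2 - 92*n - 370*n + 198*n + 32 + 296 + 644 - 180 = a^2*(-8*n - 48) + a*(-12*n^2 - 92*n - 120) - 66*n^2 - 264*n + 792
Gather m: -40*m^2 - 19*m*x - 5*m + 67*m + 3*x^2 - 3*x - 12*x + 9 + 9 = -40*m^2 + m*(62 - 19*x) + 3*x^2 - 15*x + 18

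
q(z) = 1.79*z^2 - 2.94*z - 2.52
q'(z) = 3.58*z - 2.94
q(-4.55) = 47.91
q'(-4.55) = -19.23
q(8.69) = 107.11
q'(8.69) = 28.17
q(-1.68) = 7.47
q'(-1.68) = -8.95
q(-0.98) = 2.08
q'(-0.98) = -6.45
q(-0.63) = 0.04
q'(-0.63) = -5.20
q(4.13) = 15.87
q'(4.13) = 11.85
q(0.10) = -2.80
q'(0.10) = -2.58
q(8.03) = 89.29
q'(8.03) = 25.81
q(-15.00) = 444.33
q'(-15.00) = -56.64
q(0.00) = -2.52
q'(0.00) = -2.94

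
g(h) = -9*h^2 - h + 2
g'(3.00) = -55.00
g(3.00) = -82.00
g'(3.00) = -55.00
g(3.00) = -82.00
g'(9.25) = -167.50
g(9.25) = -777.31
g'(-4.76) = 84.68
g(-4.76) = -197.16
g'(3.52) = -64.36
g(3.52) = -113.03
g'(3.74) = -68.32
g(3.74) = -127.63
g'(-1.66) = 28.88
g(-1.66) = -21.14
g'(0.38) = -7.84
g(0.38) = 0.32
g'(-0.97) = 16.46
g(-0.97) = -5.50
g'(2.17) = -40.06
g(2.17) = -42.55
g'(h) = -18*h - 1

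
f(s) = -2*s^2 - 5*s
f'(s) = -4*s - 5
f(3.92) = -50.33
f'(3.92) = -20.68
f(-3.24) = -4.80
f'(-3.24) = 7.96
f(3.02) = -33.34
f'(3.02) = -17.08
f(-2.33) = 0.79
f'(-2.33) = 4.32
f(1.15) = -8.40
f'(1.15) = -9.60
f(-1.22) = 3.12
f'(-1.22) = -0.12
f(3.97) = -51.37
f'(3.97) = -20.88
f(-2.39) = 0.53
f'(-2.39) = 4.56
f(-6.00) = -42.00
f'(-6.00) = 19.00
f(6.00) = -102.00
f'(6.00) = -29.00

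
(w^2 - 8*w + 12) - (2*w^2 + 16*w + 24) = -w^2 - 24*w - 12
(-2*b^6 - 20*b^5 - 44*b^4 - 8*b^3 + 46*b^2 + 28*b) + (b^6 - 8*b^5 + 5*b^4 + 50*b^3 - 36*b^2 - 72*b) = -b^6 - 28*b^5 - 39*b^4 + 42*b^3 + 10*b^2 - 44*b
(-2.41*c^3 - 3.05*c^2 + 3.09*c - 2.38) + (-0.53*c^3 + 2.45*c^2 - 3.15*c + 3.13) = -2.94*c^3 - 0.6*c^2 - 0.0600000000000001*c + 0.75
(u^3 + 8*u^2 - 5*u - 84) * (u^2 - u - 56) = u^5 + 7*u^4 - 69*u^3 - 527*u^2 + 364*u + 4704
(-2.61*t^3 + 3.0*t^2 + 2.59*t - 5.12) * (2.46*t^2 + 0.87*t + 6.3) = -6.4206*t^5 + 5.1093*t^4 - 7.4616*t^3 + 8.5581*t^2 + 11.8626*t - 32.256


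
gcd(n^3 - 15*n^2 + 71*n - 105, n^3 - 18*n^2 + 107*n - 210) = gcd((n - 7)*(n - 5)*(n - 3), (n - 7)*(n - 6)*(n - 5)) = n^2 - 12*n + 35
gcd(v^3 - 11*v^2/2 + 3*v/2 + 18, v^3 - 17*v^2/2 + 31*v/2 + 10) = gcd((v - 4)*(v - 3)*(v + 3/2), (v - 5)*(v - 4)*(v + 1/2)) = v - 4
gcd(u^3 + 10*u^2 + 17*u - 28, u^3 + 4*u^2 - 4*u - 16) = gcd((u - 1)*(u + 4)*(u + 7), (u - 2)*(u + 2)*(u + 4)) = u + 4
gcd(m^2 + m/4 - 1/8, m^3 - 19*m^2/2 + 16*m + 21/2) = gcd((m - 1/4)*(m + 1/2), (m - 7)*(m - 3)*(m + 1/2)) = m + 1/2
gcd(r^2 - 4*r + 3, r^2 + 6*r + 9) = 1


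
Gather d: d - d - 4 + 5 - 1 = 0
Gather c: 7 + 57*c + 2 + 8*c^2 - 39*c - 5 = 8*c^2 + 18*c + 4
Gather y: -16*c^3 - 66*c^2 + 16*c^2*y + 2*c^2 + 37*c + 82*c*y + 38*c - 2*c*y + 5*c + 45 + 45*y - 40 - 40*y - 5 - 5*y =-16*c^3 - 64*c^2 + 80*c + y*(16*c^2 + 80*c)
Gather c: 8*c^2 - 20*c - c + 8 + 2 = 8*c^2 - 21*c + 10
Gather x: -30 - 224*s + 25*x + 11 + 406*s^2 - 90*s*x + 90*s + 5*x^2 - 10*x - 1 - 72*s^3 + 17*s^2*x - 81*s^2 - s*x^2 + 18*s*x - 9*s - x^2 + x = -72*s^3 + 325*s^2 - 143*s + x^2*(4 - s) + x*(17*s^2 - 72*s + 16) - 20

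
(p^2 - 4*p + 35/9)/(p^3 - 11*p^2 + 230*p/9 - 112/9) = (3*p - 5)/(3*p^2 - 26*p + 16)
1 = 1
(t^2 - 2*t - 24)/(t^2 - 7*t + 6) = (t + 4)/(t - 1)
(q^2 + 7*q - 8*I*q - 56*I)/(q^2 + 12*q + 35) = (q - 8*I)/(q + 5)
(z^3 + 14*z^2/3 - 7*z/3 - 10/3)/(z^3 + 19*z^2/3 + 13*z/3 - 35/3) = (3*z + 2)/(3*z + 7)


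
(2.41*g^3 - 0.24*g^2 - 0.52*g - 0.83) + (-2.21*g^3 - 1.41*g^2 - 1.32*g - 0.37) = 0.2*g^3 - 1.65*g^2 - 1.84*g - 1.2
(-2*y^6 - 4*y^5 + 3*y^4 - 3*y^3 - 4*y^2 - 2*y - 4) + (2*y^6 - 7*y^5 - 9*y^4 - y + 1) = -11*y^5 - 6*y^4 - 3*y^3 - 4*y^2 - 3*y - 3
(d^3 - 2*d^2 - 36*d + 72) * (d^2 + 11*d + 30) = d^5 + 9*d^4 - 28*d^3 - 384*d^2 - 288*d + 2160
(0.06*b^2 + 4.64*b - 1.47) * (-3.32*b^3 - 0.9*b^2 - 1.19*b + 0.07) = -0.1992*b^5 - 15.4588*b^4 + 0.633*b^3 - 4.1944*b^2 + 2.0741*b - 0.1029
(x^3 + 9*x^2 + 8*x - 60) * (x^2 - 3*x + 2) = x^5 + 6*x^4 - 17*x^3 - 66*x^2 + 196*x - 120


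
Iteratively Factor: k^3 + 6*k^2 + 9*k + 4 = (k + 1)*(k^2 + 5*k + 4) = (k + 1)*(k + 4)*(k + 1)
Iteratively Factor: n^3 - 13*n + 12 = (n - 3)*(n^2 + 3*n - 4) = (n - 3)*(n - 1)*(n + 4)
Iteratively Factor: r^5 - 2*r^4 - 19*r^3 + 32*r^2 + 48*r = (r - 4)*(r^4 + 2*r^3 - 11*r^2 - 12*r) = (r - 4)*(r - 3)*(r^3 + 5*r^2 + 4*r) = (r - 4)*(r - 3)*(r + 1)*(r^2 + 4*r) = r*(r - 4)*(r - 3)*(r + 1)*(r + 4)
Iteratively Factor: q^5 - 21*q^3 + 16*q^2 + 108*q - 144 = (q + 3)*(q^4 - 3*q^3 - 12*q^2 + 52*q - 48) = (q - 3)*(q + 3)*(q^3 - 12*q + 16) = (q - 3)*(q - 2)*(q + 3)*(q^2 + 2*q - 8) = (q - 3)*(q - 2)^2*(q + 3)*(q + 4)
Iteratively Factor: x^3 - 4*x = (x)*(x^2 - 4) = x*(x - 2)*(x + 2)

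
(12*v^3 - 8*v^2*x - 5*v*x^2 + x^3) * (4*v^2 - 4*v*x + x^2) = 48*v^5 - 80*v^4*x + 24*v^3*x^2 + 16*v^2*x^3 - 9*v*x^4 + x^5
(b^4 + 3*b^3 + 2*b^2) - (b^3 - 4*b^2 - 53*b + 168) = b^4 + 2*b^3 + 6*b^2 + 53*b - 168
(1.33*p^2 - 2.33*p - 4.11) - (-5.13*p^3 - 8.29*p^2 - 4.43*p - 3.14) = 5.13*p^3 + 9.62*p^2 + 2.1*p - 0.97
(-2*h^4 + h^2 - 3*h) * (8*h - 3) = -16*h^5 + 6*h^4 + 8*h^3 - 27*h^2 + 9*h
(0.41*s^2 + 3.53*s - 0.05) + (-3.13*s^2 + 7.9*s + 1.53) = -2.72*s^2 + 11.43*s + 1.48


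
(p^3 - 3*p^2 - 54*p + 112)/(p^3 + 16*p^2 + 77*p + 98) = (p^2 - 10*p + 16)/(p^2 + 9*p + 14)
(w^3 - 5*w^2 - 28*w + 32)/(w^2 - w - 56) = (w^2 + 3*w - 4)/(w + 7)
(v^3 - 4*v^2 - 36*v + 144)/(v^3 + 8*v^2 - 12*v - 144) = (v - 6)/(v + 6)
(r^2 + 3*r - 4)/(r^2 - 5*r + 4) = (r + 4)/(r - 4)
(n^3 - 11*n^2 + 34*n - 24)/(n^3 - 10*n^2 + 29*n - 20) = (n - 6)/(n - 5)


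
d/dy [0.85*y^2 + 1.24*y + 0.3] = 1.7*y + 1.24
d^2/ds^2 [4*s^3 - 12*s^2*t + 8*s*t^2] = 24*s - 24*t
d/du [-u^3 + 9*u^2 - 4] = 3*u*(6 - u)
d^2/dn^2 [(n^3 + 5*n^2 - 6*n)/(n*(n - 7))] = 156/(n^3 - 21*n^2 + 147*n - 343)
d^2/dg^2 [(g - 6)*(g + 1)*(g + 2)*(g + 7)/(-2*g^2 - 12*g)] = (-g^6 - 18*g^5 - 108*g^4 - 242*g^3 + 252*g^2 + 1512*g + 3024)/(g^3*(g^3 + 18*g^2 + 108*g + 216))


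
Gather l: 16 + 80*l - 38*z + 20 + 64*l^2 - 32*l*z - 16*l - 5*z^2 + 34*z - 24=64*l^2 + l*(64 - 32*z) - 5*z^2 - 4*z + 12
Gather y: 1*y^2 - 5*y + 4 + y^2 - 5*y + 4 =2*y^2 - 10*y + 8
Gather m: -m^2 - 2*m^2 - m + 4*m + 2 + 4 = -3*m^2 + 3*m + 6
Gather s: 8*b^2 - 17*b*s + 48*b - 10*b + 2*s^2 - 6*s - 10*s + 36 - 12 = 8*b^2 + 38*b + 2*s^2 + s*(-17*b - 16) + 24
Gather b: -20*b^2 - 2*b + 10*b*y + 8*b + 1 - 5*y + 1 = -20*b^2 + b*(10*y + 6) - 5*y + 2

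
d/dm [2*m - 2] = 2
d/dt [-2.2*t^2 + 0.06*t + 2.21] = 0.06 - 4.4*t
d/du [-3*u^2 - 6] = -6*u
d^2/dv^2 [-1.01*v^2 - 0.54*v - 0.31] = -2.02000000000000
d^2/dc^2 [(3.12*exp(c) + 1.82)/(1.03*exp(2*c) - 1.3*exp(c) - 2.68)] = (3.310008*exp(4*c) + 11.901032*exp(3*c) + 44.363748*exp(2*c) + 12.301432*exp(c) + 16.068208)*exp(c)/(1.092727*exp(6*c) - 4.13751*exp(5*c) - 3.307536*exp(4*c) + 19.33412*exp(3*c) + 8.606016*exp(2*c) - 28.01136*exp(c) - 19.248832)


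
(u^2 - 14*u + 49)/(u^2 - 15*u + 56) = (u - 7)/(u - 8)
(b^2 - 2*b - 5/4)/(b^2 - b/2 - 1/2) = (b - 5/2)/(b - 1)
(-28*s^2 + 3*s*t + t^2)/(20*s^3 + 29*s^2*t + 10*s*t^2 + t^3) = (-28*s^2 + 3*s*t + t^2)/(20*s^3 + 29*s^2*t + 10*s*t^2 + t^3)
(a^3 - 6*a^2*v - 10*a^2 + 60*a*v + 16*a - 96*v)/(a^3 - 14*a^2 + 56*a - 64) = (a - 6*v)/(a - 4)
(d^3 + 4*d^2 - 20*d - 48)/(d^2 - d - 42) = (d^2 - 2*d - 8)/(d - 7)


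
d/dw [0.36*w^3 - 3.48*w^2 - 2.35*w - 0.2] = 1.08*w^2 - 6.96*w - 2.35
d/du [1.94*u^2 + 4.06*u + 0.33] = 3.88*u + 4.06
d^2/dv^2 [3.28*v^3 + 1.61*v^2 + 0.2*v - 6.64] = 19.68*v + 3.22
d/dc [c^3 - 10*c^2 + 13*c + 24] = 3*c^2 - 20*c + 13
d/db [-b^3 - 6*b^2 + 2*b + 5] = -3*b^2 - 12*b + 2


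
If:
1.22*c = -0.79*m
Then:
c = -0.647540983606557*m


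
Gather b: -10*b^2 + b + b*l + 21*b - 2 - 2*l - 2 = -10*b^2 + b*(l + 22) - 2*l - 4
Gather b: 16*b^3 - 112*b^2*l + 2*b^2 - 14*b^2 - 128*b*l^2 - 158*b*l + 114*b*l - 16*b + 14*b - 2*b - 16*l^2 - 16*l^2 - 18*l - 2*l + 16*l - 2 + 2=16*b^3 + b^2*(-112*l - 12) + b*(-128*l^2 - 44*l - 4) - 32*l^2 - 4*l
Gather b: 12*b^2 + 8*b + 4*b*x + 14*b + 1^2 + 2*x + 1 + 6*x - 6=12*b^2 + b*(4*x + 22) + 8*x - 4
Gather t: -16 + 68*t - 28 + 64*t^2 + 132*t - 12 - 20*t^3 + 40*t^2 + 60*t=-20*t^3 + 104*t^2 + 260*t - 56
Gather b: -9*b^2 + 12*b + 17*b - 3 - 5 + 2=-9*b^2 + 29*b - 6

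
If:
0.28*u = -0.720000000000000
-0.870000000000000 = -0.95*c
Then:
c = 0.92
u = -2.57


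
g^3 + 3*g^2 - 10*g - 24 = (g - 3)*(g + 2)*(g + 4)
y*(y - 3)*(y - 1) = y^3 - 4*y^2 + 3*y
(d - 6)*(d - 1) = d^2 - 7*d + 6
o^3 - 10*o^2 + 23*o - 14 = (o - 7)*(o - 2)*(o - 1)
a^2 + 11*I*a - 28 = (a + 4*I)*(a + 7*I)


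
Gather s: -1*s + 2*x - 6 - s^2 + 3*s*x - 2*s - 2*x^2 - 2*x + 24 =-s^2 + s*(3*x - 3) - 2*x^2 + 18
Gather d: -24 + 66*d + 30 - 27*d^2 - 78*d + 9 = -27*d^2 - 12*d + 15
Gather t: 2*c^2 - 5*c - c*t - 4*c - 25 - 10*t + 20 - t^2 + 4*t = 2*c^2 - 9*c - t^2 + t*(-c - 6) - 5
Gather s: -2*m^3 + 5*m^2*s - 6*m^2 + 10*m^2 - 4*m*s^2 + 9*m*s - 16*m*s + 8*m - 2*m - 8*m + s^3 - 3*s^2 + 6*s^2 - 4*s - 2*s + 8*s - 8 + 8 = -2*m^3 + 4*m^2 - 2*m + s^3 + s^2*(3 - 4*m) + s*(5*m^2 - 7*m + 2)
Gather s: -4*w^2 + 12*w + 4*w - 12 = -4*w^2 + 16*w - 12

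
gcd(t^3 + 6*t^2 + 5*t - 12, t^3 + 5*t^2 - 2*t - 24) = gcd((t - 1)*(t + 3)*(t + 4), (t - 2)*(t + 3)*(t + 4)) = t^2 + 7*t + 12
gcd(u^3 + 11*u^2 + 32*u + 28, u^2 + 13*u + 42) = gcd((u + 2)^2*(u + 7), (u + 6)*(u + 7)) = u + 7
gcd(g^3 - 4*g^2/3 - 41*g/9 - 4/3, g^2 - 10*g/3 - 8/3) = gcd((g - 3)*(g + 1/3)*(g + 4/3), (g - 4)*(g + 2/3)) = 1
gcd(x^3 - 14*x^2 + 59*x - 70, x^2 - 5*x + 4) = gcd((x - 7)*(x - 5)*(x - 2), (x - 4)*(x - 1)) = 1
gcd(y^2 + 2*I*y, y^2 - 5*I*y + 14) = y + 2*I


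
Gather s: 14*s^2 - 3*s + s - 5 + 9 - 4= 14*s^2 - 2*s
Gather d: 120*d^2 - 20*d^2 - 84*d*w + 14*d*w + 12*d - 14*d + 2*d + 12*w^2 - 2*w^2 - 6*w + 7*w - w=100*d^2 - 70*d*w + 10*w^2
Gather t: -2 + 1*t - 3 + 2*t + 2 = 3*t - 3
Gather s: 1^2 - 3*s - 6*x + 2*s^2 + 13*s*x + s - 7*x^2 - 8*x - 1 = 2*s^2 + s*(13*x - 2) - 7*x^2 - 14*x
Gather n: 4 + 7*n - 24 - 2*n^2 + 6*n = -2*n^2 + 13*n - 20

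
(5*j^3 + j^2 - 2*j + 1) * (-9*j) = -45*j^4 - 9*j^3 + 18*j^2 - 9*j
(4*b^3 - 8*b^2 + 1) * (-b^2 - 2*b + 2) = -4*b^5 + 24*b^3 - 17*b^2 - 2*b + 2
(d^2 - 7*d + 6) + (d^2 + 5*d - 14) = 2*d^2 - 2*d - 8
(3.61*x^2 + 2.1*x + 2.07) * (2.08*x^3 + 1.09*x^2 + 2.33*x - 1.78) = 7.5088*x^5 + 8.3029*x^4 + 15.0059*x^3 + 0.7235*x^2 + 1.0851*x - 3.6846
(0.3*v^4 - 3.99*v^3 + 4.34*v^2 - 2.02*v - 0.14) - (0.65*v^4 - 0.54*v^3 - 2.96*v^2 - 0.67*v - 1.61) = -0.35*v^4 - 3.45*v^3 + 7.3*v^2 - 1.35*v + 1.47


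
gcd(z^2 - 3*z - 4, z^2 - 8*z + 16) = z - 4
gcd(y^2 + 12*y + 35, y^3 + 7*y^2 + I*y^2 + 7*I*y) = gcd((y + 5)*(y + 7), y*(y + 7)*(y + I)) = y + 7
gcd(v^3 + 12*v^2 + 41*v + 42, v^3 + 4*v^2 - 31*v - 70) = v^2 + 9*v + 14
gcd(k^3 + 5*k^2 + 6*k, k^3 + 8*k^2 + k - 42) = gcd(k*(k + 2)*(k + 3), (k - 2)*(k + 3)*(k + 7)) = k + 3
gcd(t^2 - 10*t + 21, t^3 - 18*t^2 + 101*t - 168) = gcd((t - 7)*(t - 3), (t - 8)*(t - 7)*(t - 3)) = t^2 - 10*t + 21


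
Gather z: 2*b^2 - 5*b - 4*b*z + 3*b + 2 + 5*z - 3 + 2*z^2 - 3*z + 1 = 2*b^2 - 2*b + 2*z^2 + z*(2 - 4*b)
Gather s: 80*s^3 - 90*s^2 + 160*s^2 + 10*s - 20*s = 80*s^3 + 70*s^2 - 10*s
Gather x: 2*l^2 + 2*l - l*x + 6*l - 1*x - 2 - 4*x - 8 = 2*l^2 + 8*l + x*(-l - 5) - 10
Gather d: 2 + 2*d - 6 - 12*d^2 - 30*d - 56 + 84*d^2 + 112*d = 72*d^2 + 84*d - 60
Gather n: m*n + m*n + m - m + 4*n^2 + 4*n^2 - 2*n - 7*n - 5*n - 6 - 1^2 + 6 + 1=8*n^2 + n*(2*m - 14)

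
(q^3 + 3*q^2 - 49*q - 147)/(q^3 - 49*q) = (q + 3)/q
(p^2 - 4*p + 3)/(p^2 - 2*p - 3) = (p - 1)/(p + 1)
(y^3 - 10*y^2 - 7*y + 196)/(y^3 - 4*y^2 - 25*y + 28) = (y - 7)/(y - 1)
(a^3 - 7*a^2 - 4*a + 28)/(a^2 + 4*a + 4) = (a^2 - 9*a + 14)/(a + 2)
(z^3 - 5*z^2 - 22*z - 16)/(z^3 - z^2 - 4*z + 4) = (z^2 - 7*z - 8)/(z^2 - 3*z + 2)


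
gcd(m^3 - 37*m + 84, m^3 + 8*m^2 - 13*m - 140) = m^2 + 3*m - 28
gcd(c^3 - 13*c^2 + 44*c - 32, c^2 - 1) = c - 1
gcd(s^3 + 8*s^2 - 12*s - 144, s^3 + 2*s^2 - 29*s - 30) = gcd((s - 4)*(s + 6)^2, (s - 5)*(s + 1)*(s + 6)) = s + 6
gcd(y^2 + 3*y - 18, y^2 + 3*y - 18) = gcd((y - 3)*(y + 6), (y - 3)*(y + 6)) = y^2 + 3*y - 18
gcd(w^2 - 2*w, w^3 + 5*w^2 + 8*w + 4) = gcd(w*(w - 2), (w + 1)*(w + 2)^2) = 1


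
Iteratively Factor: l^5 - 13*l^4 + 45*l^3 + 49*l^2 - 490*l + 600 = (l - 2)*(l^4 - 11*l^3 + 23*l^2 + 95*l - 300) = (l - 5)*(l - 2)*(l^3 - 6*l^2 - 7*l + 60) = (l - 5)*(l - 2)*(l + 3)*(l^2 - 9*l + 20) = (l - 5)^2*(l - 2)*(l + 3)*(l - 4)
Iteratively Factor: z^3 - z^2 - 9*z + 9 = (z + 3)*(z^2 - 4*z + 3) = (z - 1)*(z + 3)*(z - 3)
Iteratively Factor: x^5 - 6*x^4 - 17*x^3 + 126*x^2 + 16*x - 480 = (x + 4)*(x^4 - 10*x^3 + 23*x^2 + 34*x - 120) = (x + 2)*(x + 4)*(x^3 - 12*x^2 + 47*x - 60) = (x - 3)*(x + 2)*(x + 4)*(x^2 - 9*x + 20) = (x - 4)*(x - 3)*(x + 2)*(x + 4)*(x - 5)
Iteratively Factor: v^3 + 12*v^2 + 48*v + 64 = (v + 4)*(v^2 + 8*v + 16) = (v + 4)^2*(v + 4)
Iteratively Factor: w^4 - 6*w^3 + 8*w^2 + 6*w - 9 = (w + 1)*(w^3 - 7*w^2 + 15*w - 9) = (w - 3)*(w + 1)*(w^2 - 4*w + 3) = (w - 3)*(w - 1)*(w + 1)*(w - 3)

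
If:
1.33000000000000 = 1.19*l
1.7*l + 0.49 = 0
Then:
No Solution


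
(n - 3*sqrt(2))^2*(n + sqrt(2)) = n^3 - 5*sqrt(2)*n^2 + 6*n + 18*sqrt(2)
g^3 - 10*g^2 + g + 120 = (g - 8)*(g - 5)*(g + 3)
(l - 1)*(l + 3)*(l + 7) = l^3 + 9*l^2 + 11*l - 21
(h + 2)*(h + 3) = h^2 + 5*h + 6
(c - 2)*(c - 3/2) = c^2 - 7*c/2 + 3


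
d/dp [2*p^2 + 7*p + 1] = 4*p + 7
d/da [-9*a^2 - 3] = -18*a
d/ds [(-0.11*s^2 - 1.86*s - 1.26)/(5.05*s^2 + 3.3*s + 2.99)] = (9.03*s^2 + 12.0682*s - 1.4034)/(25.5025*s^4 + 33.33*s^3 + 41.089*s^2 + 19.734*s + 8.9401)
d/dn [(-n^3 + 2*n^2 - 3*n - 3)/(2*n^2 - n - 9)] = (-2*n^4 + 2*n^3 + 31*n^2 - 24*n + 24)/(4*n^4 - 4*n^3 - 35*n^2 + 18*n + 81)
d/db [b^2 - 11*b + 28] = 2*b - 11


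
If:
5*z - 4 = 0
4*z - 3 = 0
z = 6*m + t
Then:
No Solution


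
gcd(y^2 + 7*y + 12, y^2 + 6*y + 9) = y + 3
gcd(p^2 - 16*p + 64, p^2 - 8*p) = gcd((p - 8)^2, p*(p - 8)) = p - 8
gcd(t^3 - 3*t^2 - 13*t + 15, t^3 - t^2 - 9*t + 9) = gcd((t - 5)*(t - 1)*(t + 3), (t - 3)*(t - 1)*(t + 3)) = t^2 + 2*t - 3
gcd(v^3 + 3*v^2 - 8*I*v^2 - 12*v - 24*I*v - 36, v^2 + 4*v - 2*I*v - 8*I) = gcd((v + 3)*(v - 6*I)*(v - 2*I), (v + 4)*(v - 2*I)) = v - 2*I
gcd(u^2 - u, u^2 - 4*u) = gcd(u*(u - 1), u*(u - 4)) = u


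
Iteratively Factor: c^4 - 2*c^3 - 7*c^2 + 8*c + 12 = (c + 1)*(c^3 - 3*c^2 - 4*c + 12) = (c - 3)*(c + 1)*(c^2 - 4) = (c - 3)*(c + 1)*(c + 2)*(c - 2)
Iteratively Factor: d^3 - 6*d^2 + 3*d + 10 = (d - 2)*(d^2 - 4*d - 5) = (d - 5)*(d - 2)*(d + 1)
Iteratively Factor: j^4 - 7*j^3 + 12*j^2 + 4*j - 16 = (j + 1)*(j^3 - 8*j^2 + 20*j - 16) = (j - 4)*(j + 1)*(j^2 - 4*j + 4) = (j - 4)*(j - 2)*(j + 1)*(j - 2)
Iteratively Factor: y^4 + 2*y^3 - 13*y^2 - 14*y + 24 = (y + 4)*(y^3 - 2*y^2 - 5*y + 6) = (y + 2)*(y + 4)*(y^2 - 4*y + 3) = (y - 3)*(y + 2)*(y + 4)*(y - 1)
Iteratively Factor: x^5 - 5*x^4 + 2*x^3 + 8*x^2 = (x - 2)*(x^4 - 3*x^3 - 4*x^2) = (x - 4)*(x - 2)*(x^3 + x^2) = x*(x - 4)*(x - 2)*(x^2 + x) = x*(x - 4)*(x - 2)*(x + 1)*(x)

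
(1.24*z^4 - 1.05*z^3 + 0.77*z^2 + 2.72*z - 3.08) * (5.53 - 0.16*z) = -0.1984*z^5 + 7.0252*z^4 - 5.9297*z^3 + 3.8229*z^2 + 15.5344*z - 17.0324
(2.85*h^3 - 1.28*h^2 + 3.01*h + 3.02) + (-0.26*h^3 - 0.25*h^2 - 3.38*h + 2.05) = 2.59*h^3 - 1.53*h^2 - 0.37*h + 5.07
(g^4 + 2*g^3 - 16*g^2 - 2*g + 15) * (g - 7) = g^5 - 5*g^4 - 30*g^3 + 110*g^2 + 29*g - 105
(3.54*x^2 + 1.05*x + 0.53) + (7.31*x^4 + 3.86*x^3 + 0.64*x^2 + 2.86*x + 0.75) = 7.31*x^4 + 3.86*x^3 + 4.18*x^2 + 3.91*x + 1.28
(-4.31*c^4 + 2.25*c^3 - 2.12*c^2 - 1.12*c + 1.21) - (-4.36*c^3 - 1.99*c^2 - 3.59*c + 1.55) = -4.31*c^4 + 6.61*c^3 - 0.13*c^2 + 2.47*c - 0.34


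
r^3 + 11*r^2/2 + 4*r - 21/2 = (r - 1)*(r + 3)*(r + 7/2)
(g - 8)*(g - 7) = g^2 - 15*g + 56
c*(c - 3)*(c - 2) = c^3 - 5*c^2 + 6*c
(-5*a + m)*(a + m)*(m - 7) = -5*a^2*m + 35*a^2 - 4*a*m^2 + 28*a*m + m^3 - 7*m^2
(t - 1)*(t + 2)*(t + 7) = t^3 + 8*t^2 + 5*t - 14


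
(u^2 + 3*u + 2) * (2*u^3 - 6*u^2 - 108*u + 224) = 2*u^5 - 122*u^3 - 112*u^2 + 456*u + 448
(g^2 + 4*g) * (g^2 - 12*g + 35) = g^4 - 8*g^3 - 13*g^2 + 140*g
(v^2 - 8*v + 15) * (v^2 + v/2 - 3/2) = v^4 - 15*v^3/2 + 19*v^2/2 + 39*v/2 - 45/2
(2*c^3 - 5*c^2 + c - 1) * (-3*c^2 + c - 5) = -6*c^5 + 17*c^4 - 18*c^3 + 29*c^2 - 6*c + 5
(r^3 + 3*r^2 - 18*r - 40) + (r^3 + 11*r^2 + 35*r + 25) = 2*r^3 + 14*r^2 + 17*r - 15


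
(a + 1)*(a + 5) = a^2 + 6*a + 5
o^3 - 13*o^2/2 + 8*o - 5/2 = (o - 5)*(o - 1)*(o - 1/2)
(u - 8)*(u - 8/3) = u^2 - 32*u/3 + 64/3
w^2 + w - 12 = (w - 3)*(w + 4)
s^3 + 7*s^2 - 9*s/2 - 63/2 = (s + 7)*(s - 3*sqrt(2)/2)*(s + 3*sqrt(2)/2)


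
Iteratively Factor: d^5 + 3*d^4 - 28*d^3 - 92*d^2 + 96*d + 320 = (d + 4)*(d^4 - d^3 - 24*d^2 + 4*d + 80) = (d - 5)*(d + 4)*(d^3 + 4*d^2 - 4*d - 16) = (d - 5)*(d + 2)*(d + 4)*(d^2 + 2*d - 8) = (d - 5)*(d + 2)*(d + 4)^2*(d - 2)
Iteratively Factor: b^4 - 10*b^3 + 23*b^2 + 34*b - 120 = (b - 5)*(b^3 - 5*b^2 - 2*b + 24) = (b - 5)*(b - 4)*(b^2 - b - 6) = (b - 5)*(b - 4)*(b + 2)*(b - 3)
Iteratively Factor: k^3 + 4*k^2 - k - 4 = (k + 4)*(k^2 - 1) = (k - 1)*(k + 4)*(k + 1)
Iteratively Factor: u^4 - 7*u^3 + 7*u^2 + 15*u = (u)*(u^3 - 7*u^2 + 7*u + 15) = u*(u - 5)*(u^2 - 2*u - 3) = u*(u - 5)*(u + 1)*(u - 3)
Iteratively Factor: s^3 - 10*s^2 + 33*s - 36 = (s - 4)*(s^2 - 6*s + 9) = (s - 4)*(s - 3)*(s - 3)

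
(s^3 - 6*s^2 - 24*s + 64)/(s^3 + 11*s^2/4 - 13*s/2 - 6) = 4*(s - 8)/(4*s + 3)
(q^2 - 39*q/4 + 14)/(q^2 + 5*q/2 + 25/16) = 4*(4*q^2 - 39*q + 56)/(16*q^2 + 40*q + 25)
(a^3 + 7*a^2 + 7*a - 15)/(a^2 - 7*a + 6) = (a^2 + 8*a + 15)/(a - 6)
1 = 1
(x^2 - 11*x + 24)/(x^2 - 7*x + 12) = (x - 8)/(x - 4)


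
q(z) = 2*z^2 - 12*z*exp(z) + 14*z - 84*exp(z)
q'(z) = -12*z*exp(z) + 4*z - 96*exp(z) + 14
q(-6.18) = -10.16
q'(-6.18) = -10.77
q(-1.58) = -30.52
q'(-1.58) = -8.19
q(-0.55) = -51.75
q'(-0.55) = -39.78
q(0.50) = -140.88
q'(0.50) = -152.17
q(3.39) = -3628.31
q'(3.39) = -4027.18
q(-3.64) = -25.52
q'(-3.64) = -1.93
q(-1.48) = -31.42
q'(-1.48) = -9.73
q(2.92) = -2149.22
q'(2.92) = -2403.97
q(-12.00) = 120.00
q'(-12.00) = -34.00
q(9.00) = -1555504.11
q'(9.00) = -1652979.12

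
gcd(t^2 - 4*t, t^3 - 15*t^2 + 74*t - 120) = t - 4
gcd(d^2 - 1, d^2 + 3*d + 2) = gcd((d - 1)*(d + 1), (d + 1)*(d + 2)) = d + 1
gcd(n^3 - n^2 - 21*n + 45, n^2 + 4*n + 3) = 1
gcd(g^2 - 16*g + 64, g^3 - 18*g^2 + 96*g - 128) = g^2 - 16*g + 64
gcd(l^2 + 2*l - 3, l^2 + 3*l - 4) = l - 1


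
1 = 1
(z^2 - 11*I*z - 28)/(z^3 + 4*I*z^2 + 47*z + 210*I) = (z - 4*I)/(z^2 + 11*I*z - 30)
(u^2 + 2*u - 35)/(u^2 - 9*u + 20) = (u + 7)/(u - 4)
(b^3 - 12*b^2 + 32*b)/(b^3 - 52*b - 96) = b*(b - 4)/(b^2 + 8*b + 12)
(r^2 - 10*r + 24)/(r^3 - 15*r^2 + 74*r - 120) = 1/(r - 5)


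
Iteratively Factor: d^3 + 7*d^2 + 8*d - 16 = (d + 4)*(d^2 + 3*d - 4) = (d - 1)*(d + 4)*(d + 4)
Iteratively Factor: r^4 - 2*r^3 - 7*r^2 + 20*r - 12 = (r - 1)*(r^3 - r^2 - 8*r + 12) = (r - 1)*(r + 3)*(r^2 - 4*r + 4) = (r - 2)*(r - 1)*(r + 3)*(r - 2)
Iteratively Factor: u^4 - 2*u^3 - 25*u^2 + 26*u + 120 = (u - 5)*(u^3 + 3*u^2 - 10*u - 24) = (u - 5)*(u - 3)*(u^2 + 6*u + 8) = (u - 5)*(u - 3)*(u + 2)*(u + 4)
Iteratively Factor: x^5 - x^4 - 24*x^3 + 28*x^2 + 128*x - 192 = (x + 3)*(x^4 - 4*x^3 - 12*x^2 + 64*x - 64) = (x - 2)*(x + 3)*(x^3 - 2*x^2 - 16*x + 32) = (x - 2)*(x + 3)*(x + 4)*(x^2 - 6*x + 8) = (x - 4)*(x - 2)*(x + 3)*(x + 4)*(x - 2)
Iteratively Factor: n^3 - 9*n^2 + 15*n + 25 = (n + 1)*(n^2 - 10*n + 25) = (n - 5)*(n + 1)*(n - 5)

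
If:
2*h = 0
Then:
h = 0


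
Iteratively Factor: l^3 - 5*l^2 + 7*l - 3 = (l - 1)*(l^2 - 4*l + 3) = (l - 3)*(l - 1)*(l - 1)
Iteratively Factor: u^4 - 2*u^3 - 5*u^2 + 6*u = (u - 1)*(u^3 - u^2 - 6*u) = (u - 3)*(u - 1)*(u^2 + 2*u) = u*(u - 3)*(u - 1)*(u + 2)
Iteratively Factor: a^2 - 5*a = (a)*(a - 5)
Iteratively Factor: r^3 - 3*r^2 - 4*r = (r + 1)*(r^2 - 4*r) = (r - 4)*(r + 1)*(r)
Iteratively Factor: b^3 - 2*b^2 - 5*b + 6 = (b + 2)*(b^2 - 4*b + 3) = (b - 3)*(b + 2)*(b - 1)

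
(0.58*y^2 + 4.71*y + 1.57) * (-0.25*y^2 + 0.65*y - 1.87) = -0.145*y^4 - 0.8005*y^3 + 1.5844*y^2 - 7.7872*y - 2.9359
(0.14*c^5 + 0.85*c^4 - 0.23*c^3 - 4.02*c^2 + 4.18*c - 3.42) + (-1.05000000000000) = 0.14*c^5 + 0.85*c^4 - 0.23*c^3 - 4.02*c^2 + 4.18*c - 4.47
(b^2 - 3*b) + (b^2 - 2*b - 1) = 2*b^2 - 5*b - 1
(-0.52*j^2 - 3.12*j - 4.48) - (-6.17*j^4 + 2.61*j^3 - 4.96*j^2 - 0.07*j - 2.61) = 6.17*j^4 - 2.61*j^3 + 4.44*j^2 - 3.05*j - 1.87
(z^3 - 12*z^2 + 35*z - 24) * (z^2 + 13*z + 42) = z^5 + z^4 - 79*z^3 - 73*z^2 + 1158*z - 1008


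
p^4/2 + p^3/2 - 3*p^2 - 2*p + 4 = (p/2 + 1)*(p - 2)*(p - 1)*(p + 2)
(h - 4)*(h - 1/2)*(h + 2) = h^3 - 5*h^2/2 - 7*h + 4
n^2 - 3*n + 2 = (n - 2)*(n - 1)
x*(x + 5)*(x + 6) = x^3 + 11*x^2 + 30*x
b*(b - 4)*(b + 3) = b^3 - b^2 - 12*b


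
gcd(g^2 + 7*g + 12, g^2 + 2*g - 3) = g + 3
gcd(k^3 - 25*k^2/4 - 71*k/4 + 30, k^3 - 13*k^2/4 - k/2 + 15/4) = k - 5/4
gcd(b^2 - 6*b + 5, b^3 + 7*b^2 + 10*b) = 1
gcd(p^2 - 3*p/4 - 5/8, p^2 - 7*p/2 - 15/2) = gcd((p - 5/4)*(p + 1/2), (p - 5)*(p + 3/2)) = 1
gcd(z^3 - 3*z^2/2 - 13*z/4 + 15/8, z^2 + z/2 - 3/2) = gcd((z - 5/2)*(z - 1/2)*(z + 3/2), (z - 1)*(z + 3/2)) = z + 3/2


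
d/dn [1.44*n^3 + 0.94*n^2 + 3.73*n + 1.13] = 4.32*n^2 + 1.88*n + 3.73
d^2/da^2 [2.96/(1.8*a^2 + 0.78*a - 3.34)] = (-19.1808*a^2 - 8.31168*a + 2.96*(3.6*a + 0.78)*(7.2*a + 1.56) + 35.59104)/(1.8*a^2 + 0.78*a - 3.34)^3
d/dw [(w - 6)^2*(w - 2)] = (w - 6)*(3*w - 10)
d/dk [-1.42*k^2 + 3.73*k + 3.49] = 3.73 - 2.84*k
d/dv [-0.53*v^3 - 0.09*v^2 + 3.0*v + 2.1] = -1.59*v^2 - 0.18*v + 3.0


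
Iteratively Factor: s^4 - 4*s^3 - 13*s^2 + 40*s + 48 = (s - 4)*(s^3 - 13*s - 12) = (s - 4)*(s + 3)*(s^2 - 3*s - 4) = (s - 4)^2*(s + 3)*(s + 1)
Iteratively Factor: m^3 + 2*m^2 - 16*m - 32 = (m + 4)*(m^2 - 2*m - 8) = (m - 4)*(m + 4)*(m + 2)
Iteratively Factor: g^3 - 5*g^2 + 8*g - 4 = (g - 2)*(g^2 - 3*g + 2) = (g - 2)*(g - 1)*(g - 2)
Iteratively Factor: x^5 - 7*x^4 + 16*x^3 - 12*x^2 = (x)*(x^4 - 7*x^3 + 16*x^2 - 12*x) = x*(x - 2)*(x^3 - 5*x^2 + 6*x) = x*(x - 3)*(x - 2)*(x^2 - 2*x) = x*(x - 3)*(x - 2)^2*(x)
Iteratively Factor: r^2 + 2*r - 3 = (r - 1)*(r + 3)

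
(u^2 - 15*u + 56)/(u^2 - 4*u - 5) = (-u^2 + 15*u - 56)/(-u^2 + 4*u + 5)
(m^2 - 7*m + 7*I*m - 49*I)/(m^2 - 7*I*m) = (m^2 + 7*m*(-1 + I) - 49*I)/(m*(m - 7*I))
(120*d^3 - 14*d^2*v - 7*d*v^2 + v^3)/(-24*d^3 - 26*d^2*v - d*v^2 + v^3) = (-5*d + v)/(d + v)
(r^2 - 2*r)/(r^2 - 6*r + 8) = r/(r - 4)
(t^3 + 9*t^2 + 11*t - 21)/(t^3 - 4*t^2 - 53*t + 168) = (t^2 + 2*t - 3)/(t^2 - 11*t + 24)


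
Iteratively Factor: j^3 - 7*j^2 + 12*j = (j - 3)*(j^2 - 4*j) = j*(j - 3)*(j - 4)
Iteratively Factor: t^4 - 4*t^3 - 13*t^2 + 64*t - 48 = (t - 1)*(t^3 - 3*t^2 - 16*t + 48) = (t - 1)*(t + 4)*(t^2 - 7*t + 12) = (t - 4)*(t - 1)*(t + 4)*(t - 3)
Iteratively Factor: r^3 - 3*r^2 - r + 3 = (r + 1)*(r^2 - 4*r + 3) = (r - 3)*(r + 1)*(r - 1)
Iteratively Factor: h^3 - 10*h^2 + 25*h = (h - 5)*(h^2 - 5*h) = h*(h - 5)*(h - 5)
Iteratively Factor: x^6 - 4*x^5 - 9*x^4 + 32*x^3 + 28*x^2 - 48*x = (x)*(x^5 - 4*x^4 - 9*x^3 + 32*x^2 + 28*x - 48) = x*(x - 1)*(x^4 - 3*x^3 - 12*x^2 + 20*x + 48) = x*(x - 3)*(x - 1)*(x^3 - 12*x - 16) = x*(x - 3)*(x - 1)*(x + 2)*(x^2 - 2*x - 8) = x*(x - 4)*(x - 3)*(x - 1)*(x + 2)*(x + 2)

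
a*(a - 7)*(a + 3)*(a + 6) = a^4 + 2*a^3 - 45*a^2 - 126*a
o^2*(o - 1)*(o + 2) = o^4 + o^3 - 2*o^2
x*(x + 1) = x^2 + x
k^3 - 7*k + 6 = (k - 2)*(k - 1)*(k + 3)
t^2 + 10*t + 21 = (t + 3)*(t + 7)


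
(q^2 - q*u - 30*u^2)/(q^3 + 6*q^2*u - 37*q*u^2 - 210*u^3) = 1/(q + 7*u)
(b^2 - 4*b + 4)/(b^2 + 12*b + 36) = (b^2 - 4*b + 4)/(b^2 + 12*b + 36)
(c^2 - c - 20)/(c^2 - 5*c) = (c + 4)/c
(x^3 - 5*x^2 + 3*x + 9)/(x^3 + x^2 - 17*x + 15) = (x^2 - 2*x - 3)/(x^2 + 4*x - 5)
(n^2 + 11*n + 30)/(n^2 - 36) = (n + 5)/(n - 6)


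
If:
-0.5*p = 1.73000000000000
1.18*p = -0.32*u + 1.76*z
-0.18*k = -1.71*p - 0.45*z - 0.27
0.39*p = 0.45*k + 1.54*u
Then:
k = -33.16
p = -3.46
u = 8.81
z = -0.72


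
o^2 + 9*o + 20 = (o + 4)*(o + 5)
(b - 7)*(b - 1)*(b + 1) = b^3 - 7*b^2 - b + 7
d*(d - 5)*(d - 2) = d^3 - 7*d^2 + 10*d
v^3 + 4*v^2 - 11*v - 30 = (v - 3)*(v + 2)*(v + 5)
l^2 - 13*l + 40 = (l - 8)*(l - 5)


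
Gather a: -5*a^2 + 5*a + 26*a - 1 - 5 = -5*a^2 + 31*a - 6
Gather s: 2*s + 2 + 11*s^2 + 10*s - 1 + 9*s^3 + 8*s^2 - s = 9*s^3 + 19*s^2 + 11*s + 1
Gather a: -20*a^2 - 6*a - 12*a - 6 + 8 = -20*a^2 - 18*a + 2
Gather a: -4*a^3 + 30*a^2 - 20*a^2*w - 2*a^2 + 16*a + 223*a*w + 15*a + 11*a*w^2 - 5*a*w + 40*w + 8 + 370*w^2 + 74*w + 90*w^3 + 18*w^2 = -4*a^3 + a^2*(28 - 20*w) + a*(11*w^2 + 218*w + 31) + 90*w^3 + 388*w^2 + 114*w + 8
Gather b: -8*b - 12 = -8*b - 12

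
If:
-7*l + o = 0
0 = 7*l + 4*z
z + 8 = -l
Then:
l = 32/3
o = 224/3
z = -56/3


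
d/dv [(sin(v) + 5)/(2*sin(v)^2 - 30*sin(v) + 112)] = (-10*sin(v) + cos(v)^2 + 130)*cos(v)/(2*(sin(v)^2 - 15*sin(v) + 56)^2)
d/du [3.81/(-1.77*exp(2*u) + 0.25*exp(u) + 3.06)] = (13.4874*exp(u) - 0.9525)*exp(u)/(-1.77*exp(2*u) + 0.25*exp(u) + 3.06)^2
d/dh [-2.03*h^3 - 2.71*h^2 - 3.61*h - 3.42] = -6.09*h^2 - 5.42*h - 3.61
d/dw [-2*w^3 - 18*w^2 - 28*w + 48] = -6*w^2 - 36*w - 28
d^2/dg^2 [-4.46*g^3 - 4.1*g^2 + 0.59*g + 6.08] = -26.76*g - 8.2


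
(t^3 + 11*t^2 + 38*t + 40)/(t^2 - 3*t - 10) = (t^2 + 9*t + 20)/(t - 5)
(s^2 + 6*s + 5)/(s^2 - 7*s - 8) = (s + 5)/(s - 8)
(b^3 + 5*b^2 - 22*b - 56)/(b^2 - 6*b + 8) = (b^2 + 9*b + 14)/(b - 2)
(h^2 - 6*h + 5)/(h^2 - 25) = (h - 1)/(h + 5)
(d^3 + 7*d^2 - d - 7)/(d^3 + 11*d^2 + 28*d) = (d^2 - 1)/(d*(d + 4))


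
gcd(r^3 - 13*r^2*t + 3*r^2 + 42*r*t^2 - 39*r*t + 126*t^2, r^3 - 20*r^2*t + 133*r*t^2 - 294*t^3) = r^2 - 13*r*t + 42*t^2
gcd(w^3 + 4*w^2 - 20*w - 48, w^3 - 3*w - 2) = 1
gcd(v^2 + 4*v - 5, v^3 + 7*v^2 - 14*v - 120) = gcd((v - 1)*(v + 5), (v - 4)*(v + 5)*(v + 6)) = v + 5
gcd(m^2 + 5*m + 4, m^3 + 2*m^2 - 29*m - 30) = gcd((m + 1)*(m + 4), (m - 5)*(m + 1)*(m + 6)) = m + 1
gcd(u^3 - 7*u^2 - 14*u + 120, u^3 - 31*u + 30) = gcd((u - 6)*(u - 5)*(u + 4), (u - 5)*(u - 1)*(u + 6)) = u - 5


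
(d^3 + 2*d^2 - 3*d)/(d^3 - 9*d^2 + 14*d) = (d^2 + 2*d - 3)/(d^2 - 9*d + 14)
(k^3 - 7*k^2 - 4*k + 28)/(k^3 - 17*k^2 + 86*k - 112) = (k + 2)/(k - 8)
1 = 1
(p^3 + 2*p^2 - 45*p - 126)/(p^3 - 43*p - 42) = (p + 3)/(p + 1)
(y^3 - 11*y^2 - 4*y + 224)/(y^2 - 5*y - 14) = (y^2 - 4*y - 32)/(y + 2)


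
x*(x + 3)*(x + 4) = x^3 + 7*x^2 + 12*x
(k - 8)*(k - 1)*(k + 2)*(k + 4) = k^4 - 3*k^3 - 38*k^2 - 24*k + 64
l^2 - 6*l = l*(l - 6)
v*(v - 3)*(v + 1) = v^3 - 2*v^2 - 3*v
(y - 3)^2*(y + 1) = y^3 - 5*y^2 + 3*y + 9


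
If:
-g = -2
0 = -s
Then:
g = 2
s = 0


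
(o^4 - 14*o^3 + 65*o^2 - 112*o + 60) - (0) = o^4 - 14*o^3 + 65*o^2 - 112*o + 60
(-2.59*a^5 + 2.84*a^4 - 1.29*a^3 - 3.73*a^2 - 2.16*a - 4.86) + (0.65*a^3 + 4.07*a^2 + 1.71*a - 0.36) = -2.59*a^5 + 2.84*a^4 - 0.64*a^3 + 0.34*a^2 - 0.45*a - 5.22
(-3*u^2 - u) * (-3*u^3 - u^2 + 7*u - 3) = 9*u^5 + 6*u^4 - 20*u^3 + 2*u^2 + 3*u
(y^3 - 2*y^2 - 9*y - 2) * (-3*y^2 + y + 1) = -3*y^5 + 7*y^4 + 26*y^3 - 5*y^2 - 11*y - 2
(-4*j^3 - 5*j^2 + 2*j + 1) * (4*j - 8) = -16*j^4 + 12*j^3 + 48*j^2 - 12*j - 8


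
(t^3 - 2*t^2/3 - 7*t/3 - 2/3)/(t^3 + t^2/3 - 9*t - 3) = (t^2 - t - 2)/(t^2 - 9)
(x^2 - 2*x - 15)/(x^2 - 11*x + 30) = (x + 3)/(x - 6)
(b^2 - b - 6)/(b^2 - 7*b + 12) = (b + 2)/(b - 4)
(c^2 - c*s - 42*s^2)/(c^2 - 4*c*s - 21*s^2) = (c + 6*s)/(c + 3*s)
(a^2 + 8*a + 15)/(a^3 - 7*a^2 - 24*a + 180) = (a + 3)/(a^2 - 12*a + 36)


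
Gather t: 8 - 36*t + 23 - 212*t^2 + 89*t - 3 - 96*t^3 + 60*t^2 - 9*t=-96*t^3 - 152*t^2 + 44*t + 28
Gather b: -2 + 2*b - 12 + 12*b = 14*b - 14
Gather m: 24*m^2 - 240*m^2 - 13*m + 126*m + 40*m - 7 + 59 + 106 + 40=-216*m^2 + 153*m + 198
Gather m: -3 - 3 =-6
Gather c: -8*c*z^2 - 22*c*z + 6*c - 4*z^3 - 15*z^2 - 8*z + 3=c*(-8*z^2 - 22*z + 6) - 4*z^3 - 15*z^2 - 8*z + 3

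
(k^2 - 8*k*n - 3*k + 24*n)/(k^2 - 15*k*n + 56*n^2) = (k - 3)/(k - 7*n)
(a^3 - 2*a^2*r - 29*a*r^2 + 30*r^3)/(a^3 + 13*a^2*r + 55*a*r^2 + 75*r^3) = (a^2 - 7*a*r + 6*r^2)/(a^2 + 8*a*r + 15*r^2)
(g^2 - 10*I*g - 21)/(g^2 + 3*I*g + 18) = (g - 7*I)/(g + 6*I)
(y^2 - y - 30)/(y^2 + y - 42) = (y + 5)/(y + 7)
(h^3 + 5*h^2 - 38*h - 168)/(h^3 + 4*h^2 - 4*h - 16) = (h^2 + h - 42)/(h^2 - 4)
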